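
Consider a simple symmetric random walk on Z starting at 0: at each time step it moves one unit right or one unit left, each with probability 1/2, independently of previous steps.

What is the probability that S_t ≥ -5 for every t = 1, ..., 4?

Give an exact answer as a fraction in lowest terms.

Let f(t,s) = #length-t paths at position s with S_1..S_t all ≥ -5.
f(t,s) = f(t-1,s-1) + f(t-1,s+1) for s ≥ -5; f(t,s) = 0 for s < -5.
t=0: f(0,0)=1
t=1: f(1,-1)=1 f(1,1)=1
t=2: f(2,-2)=1 f(2,0)=2 f(2,2)=1
t=3: f(3,-3)=1 f(3,-1)=3 f(3,1)=3 f(3,3)=1
t=4: f(4,-4)=1 f(4,-2)=4 f(4,0)=6 f(4,2)=4 f(4,4)=1
Σ_s f(4,s) = 16
P = 16/16 = 1

Answer: 1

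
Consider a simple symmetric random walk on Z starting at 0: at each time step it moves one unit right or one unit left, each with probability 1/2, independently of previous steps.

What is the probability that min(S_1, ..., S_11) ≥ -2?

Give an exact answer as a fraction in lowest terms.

Let f(t,s) = #length-t paths at position s with S_1..S_t all ≥ -2.
f(t,s) = f(t-1,s-1) + f(t-1,s+1) for s ≥ -2; f(t,s) = 0 for s < -2.
t=0: f(0,0)=1
t=1: f(1,-1)=1 f(1,1)=1
t=2: f(2,-2)=1 f(2,0)=2 f(2,2)=1
t=3: f(3,-1)=3 f(3,1)=3 f(3,3)=1
t=4: f(4,-2)=3 f(4,0)=6 f(4,2)=4 f(4,4)=1
t=5: f(5,-1)=9 f(5,1)=10 f(5,3)=5 f(5,5)=1
t=6: f(6,-2)=9 f(6,0)=19 f(6,2)=15 f(6,4)=6 f(6,6)=1
t=7: f(7,-1)=28 f(7,1)=34 f(7,3)=21 f(7,5)=7 f(7,7)=1
t=8: f(8,-2)=28 f(8,0)=62 f(8,2)=55 f(8,4)=28 f(8,6)=8 f(8,8)=1
t=9: f(9,-1)=90 f(9,1)=117 f(9,3)=83 f(9,5)=36 f(9,7)=9 f(9,9)=1
t=10: f(10,-2)=90 f(10,0)=207 f(10,2)=200 f(10,4)=119 f(10,6)=45 f(10,8)=10 f(10,10)=1
t=11: f(11,-1)=297 f(11,1)=407 f(11,3)=319 f(11,5)=164 f(11,7)=55 f(11,9)=11 f(11,11)=1
Σ_s f(11,s) = 1254
P = 1254/2048 = 627/1024

Answer: 627/1024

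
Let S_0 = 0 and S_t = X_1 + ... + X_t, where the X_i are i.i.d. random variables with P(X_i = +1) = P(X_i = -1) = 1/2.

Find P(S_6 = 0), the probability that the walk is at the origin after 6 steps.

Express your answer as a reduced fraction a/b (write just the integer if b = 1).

To return to 0 after 6 steps: need exactly 3 steps of +1 and 3 of -1.
Favorable paths: C(6,3) = 20
Total paths: 2^6 = 64
P = 20/64 = 5/16

Answer: 5/16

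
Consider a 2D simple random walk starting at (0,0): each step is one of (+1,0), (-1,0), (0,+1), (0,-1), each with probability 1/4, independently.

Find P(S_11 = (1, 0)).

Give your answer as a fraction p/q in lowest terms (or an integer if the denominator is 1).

Let h be the number of horizontal steps (so 11-h are vertical). To end at (1,0) need (h+1)/2 right-steps and ((11-h)+0)/2 up-steps.
Sum over h with 1 ≤ h ≤ 11, h ≡ 1 (mod 2), 11-h ≡ 0 (mod 2):
h=1: C(11,1)·C(1,1)·C(10,5) = 11·1·252 = 2772
h=3: C(11,3)·C(3,2)·C(8,4) = 165·3·70 = 34650
h=5: C(11,5)·C(5,3)·C(6,3) = 462·10·20 = 92400
h=7: C(11,7)·C(7,4)·C(4,2) = 330·35·6 = 69300
h=9: C(11,9)·C(9,5)·C(2,1) = 55·126·2 = 13860
h=11: C(11,11)·C(11,6)·C(0,0) = 1·462·1 = 462
Total favorable: 213444
Total paths: 4^11 = 4194304
P = 213444/4194304 = 53361/1048576

Answer: 53361/1048576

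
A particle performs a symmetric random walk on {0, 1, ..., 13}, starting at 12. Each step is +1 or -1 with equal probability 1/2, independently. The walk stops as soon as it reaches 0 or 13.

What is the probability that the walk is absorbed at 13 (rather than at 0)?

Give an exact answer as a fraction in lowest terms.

Answer: 12/13

Derivation:
Symmetric walk (p = 1/2): the harmonic-function argument gives P(hit 13 before 0 | start at 12) = a/N.
P = 12/13 = 12/13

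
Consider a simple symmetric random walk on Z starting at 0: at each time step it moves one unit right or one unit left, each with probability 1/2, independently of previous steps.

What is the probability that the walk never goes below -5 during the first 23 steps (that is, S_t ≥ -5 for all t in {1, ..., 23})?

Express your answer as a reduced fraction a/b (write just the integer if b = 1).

Answer: 1656667/2097152

Derivation:
Let f(t,s) = #length-t paths at position s with S_1..S_t all ≥ -5.
f(t,s) = f(t-1,s-1) + f(t-1,s+1) for s ≥ -5; f(t,s) = 0 for s < -5.
t=0: f(0,0)=1
t=1: f(1,-1)=1 f(1,1)=1
t=2: f(2,-2)=1 f(2,0)=2 f(2,2)=1
t=3: f(3,-3)=1 f(3,-1)=3 f(3,1)=3 f(3,3)=1
t=4: f(4,-4)=1 f(4,-2)=4 f(4,0)=6 f(4,2)=4 f(4,4)=1
t=5: f(5,-5)=1 f(5,-3)=5 f(5,-1)=10 f(5,1)=10 f(5,3)=5 f(5,5)=1
t=6: f(6,-4)=6 f(6,-2)=15 f(6,0)=20 f(6,2)=15 f(6,4)=6 f(6,6)=1
t=7: f(7,-5)=6 f(7,-3)=21 f(7,-1)=35 f(7,1)=35 f(7,3)=21 f(7,5)=7 f(7,7)=1
t=8: f(8,-4)=27 f(8,-2)=56 f(8,0)=70 f(8,2)=56 f(8,4)=28 f(8,6)=8 f(8,8)=1
t=9: f(9,-5)=27 f(9,-3)=83 f(9,-1)=126 f(9,1)=126 f(9,3)=84 f(9,5)=36 f(9,7)=9 f(9,9)=1
t=10: f(10,-4)=110 f(10,-2)=209 f(10,0)=252 f(10,2)=210 f(10,4)=120 f(10,6)=45 f(10,8)=10 f(10,10)=1
t=11: f(11,-5)=110 f(11,-3)=319 f(11,-1)=461 f(11,1)=462 f(11,3)=330 f(11,5)=165 f(11,7)=55 f(11,9)=11 f(11,11)=1
t=12: f(12,-4)=429 f(12,-2)=780 f(12,0)=923 f(12,2)=792 f(12,4)=495 f(12,6)=220 f(12,8)=66 f(12,10)=12 f(12,12)=1
t=13: f(13,-5)=429 f(13,-3)=1209 f(13,-1)=1703 f(13,1)=1715 f(13,3)=1287 f(13,5)=715 f(13,7)=286 f(13,9)=78 f(13,11)=13 f(13,13)=1
t=14: f(14,-4)=1638 f(14,-2)=2912 f(14,0)=3418 f(14,2)=3002 f(14,4)=2002 f(14,6)=1001 f(14,8)=364 f(14,10)=91 f(14,12)=14 f(14,14)=1
t=15: f(15,-5)=1638 f(15,-3)=4550 f(15,-1)=6330 f(15,1)=6420 f(15,3)=5004 f(15,5)=3003 f(15,7)=1365 f(15,9)=455 f(15,11)=105 f(15,13)=15 f(15,15)=1
t=16: f(16,-4)=6188 f(16,-2)=10880 f(16,0)=12750 f(16,2)=11424 f(16,4)=8007 f(16,6)=4368 f(16,8)=1820 f(16,10)=560 f(16,12)=120 f(16,14)=16 f(16,16)=1
t=17: f(17,-5)=6188 f(17,-3)=17068 f(17,-1)=23630 f(17,1)=24174 f(17,3)=19431 f(17,5)=12375 f(17,7)=6188 f(17,9)=2380 f(17,11)=680 f(17,13)=136 f(17,15)=17 f(17,17)=1
t=18: f(18,-4)=23256 f(18,-2)=40698 f(18,0)=47804 f(18,2)=43605 f(18,4)=31806 f(18,6)=18563 f(18,8)=8568 f(18,10)=3060 f(18,12)=816 f(18,14)=153 f(18,16)=18 f(18,18)=1
t=19: f(19,-5)=23256 f(19,-3)=63954 f(19,-1)=88502 f(19,1)=91409 f(19,3)=75411 f(19,5)=50369 f(19,7)=27131 f(19,9)=11628 f(19,11)=3876 f(19,13)=969 f(19,15)=171 f(19,17)=19 f(19,19)=1
t=20: f(20,-4)=87210 f(20,-2)=152456 f(20,0)=179911 f(20,2)=166820 f(20,4)=125780 f(20,6)=77500 f(20,8)=38759 f(20,10)=15504 f(20,12)=4845 f(20,14)=1140 f(20,16)=190 f(20,18)=20 f(20,20)=1
t=21: f(21,-5)=87210 f(21,-3)=239666 f(21,-1)=332367 f(21,1)=346731 f(21,3)=292600 f(21,5)=203280 f(21,7)=116259 f(21,9)=54263 f(21,11)=20349 f(21,13)=5985 f(21,15)=1330 f(21,17)=210 f(21,19)=21 f(21,21)=1
t=22: f(22,-4)=326876 f(22,-2)=572033 f(22,0)=679098 f(22,2)=639331 f(22,4)=495880 f(22,6)=319539 f(22,8)=170522 f(22,10)=74612 f(22,12)=26334 f(22,14)=7315 f(22,16)=1540 f(22,18)=231 f(22,20)=22 f(22,22)=1
t=23: f(23,-5)=326876 f(23,-3)=898909 f(23,-1)=1251131 f(23,1)=1318429 f(23,3)=1135211 f(23,5)=815419 f(23,7)=490061 f(23,9)=245134 f(23,11)=100946 f(23,13)=33649 f(23,15)=8855 f(23,17)=1771 f(23,19)=253 f(23,21)=23 f(23,23)=1
Σ_s f(23,s) = 6626668
P = 6626668/8388608 = 1656667/2097152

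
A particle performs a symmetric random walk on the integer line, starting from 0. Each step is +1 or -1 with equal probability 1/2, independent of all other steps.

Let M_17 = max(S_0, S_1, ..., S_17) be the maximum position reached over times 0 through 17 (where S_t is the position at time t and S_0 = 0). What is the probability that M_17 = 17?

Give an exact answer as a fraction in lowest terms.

Answer: 1/131072

Derivation:
Let M_17 = max(S_0,...,S_17). Use the reflection principle: for j ≥ 1, #{paths with M_17 ≥ j} = #{S_17 ≥ j} + #{S_17 ≥ j+1}.
By reflection, #{M_17 ≥ 17} = #{S_17 ≥ 17} + #{S_17 ≥ 18} = 1 + 0 = 1.
#{M_17 ≥ 18} = #{S_17 ≥ 18} + #{S_17 ≥ 19} = 0 + 0 = 0.
#{M_17 = 17} = 1 - 0 = 1.
P(M_17 = 17) = 1/131072 = 1/131072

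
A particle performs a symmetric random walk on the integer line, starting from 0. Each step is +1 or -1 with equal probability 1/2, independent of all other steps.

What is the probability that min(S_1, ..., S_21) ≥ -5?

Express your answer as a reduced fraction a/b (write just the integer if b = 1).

Answer: 106267/131072

Derivation:
Let f(t,s) = #length-t paths at position s with S_1..S_t all ≥ -5.
f(t,s) = f(t-1,s-1) + f(t-1,s+1) for s ≥ -5; f(t,s) = 0 for s < -5.
t=0: f(0,0)=1
t=1: f(1,-1)=1 f(1,1)=1
t=2: f(2,-2)=1 f(2,0)=2 f(2,2)=1
t=3: f(3,-3)=1 f(3,-1)=3 f(3,1)=3 f(3,3)=1
t=4: f(4,-4)=1 f(4,-2)=4 f(4,0)=6 f(4,2)=4 f(4,4)=1
t=5: f(5,-5)=1 f(5,-3)=5 f(5,-1)=10 f(5,1)=10 f(5,3)=5 f(5,5)=1
t=6: f(6,-4)=6 f(6,-2)=15 f(6,0)=20 f(6,2)=15 f(6,4)=6 f(6,6)=1
t=7: f(7,-5)=6 f(7,-3)=21 f(7,-1)=35 f(7,1)=35 f(7,3)=21 f(7,5)=7 f(7,7)=1
t=8: f(8,-4)=27 f(8,-2)=56 f(8,0)=70 f(8,2)=56 f(8,4)=28 f(8,6)=8 f(8,8)=1
t=9: f(9,-5)=27 f(9,-3)=83 f(9,-1)=126 f(9,1)=126 f(9,3)=84 f(9,5)=36 f(9,7)=9 f(9,9)=1
t=10: f(10,-4)=110 f(10,-2)=209 f(10,0)=252 f(10,2)=210 f(10,4)=120 f(10,6)=45 f(10,8)=10 f(10,10)=1
t=11: f(11,-5)=110 f(11,-3)=319 f(11,-1)=461 f(11,1)=462 f(11,3)=330 f(11,5)=165 f(11,7)=55 f(11,9)=11 f(11,11)=1
t=12: f(12,-4)=429 f(12,-2)=780 f(12,0)=923 f(12,2)=792 f(12,4)=495 f(12,6)=220 f(12,8)=66 f(12,10)=12 f(12,12)=1
t=13: f(13,-5)=429 f(13,-3)=1209 f(13,-1)=1703 f(13,1)=1715 f(13,3)=1287 f(13,5)=715 f(13,7)=286 f(13,9)=78 f(13,11)=13 f(13,13)=1
t=14: f(14,-4)=1638 f(14,-2)=2912 f(14,0)=3418 f(14,2)=3002 f(14,4)=2002 f(14,6)=1001 f(14,8)=364 f(14,10)=91 f(14,12)=14 f(14,14)=1
t=15: f(15,-5)=1638 f(15,-3)=4550 f(15,-1)=6330 f(15,1)=6420 f(15,3)=5004 f(15,5)=3003 f(15,7)=1365 f(15,9)=455 f(15,11)=105 f(15,13)=15 f(15,15)=1
t=16: f(16,-4)=6188 f(16,-2)=10880 f(16,0)=12750 f(16,2)=11424 f(16,4)=8007 f(16,6)=4368 f(16,8)=1820 f(16,10)=560 f(16,12)=120 f(16,14)=16 f(16,16)=1
t=17: f(17,-5)=6188 f(17,-3)=17068 f(17,-1)=23630 f(17,1)=24174 f(17,3)=19431 f(17,5)=12375 f(17,7)=6188 f(17,9)=2380 f(17,11)=680 f(17,13)=136 f(17,15)=17 f(17,17)=1
t=18: f(18,-4)=23256 f(18,-2)=40698 f(18,0)=47804 f(18,2)=43605 f(18,4)=31806 f(18,6)=18563 f(18,8)=8568 f(18,10)=3060 f(18,12)=816 f(18,14)=153 f(18,16)=18 f(18,18)=1
t=19: f(19,-5)=23256 f(19,-3)=63954 f(19,-1)=88502 f(19,1)=91409 f(19,3)=75411 f(19,5)=50369 f(19,7)=27131 f(19,9)=11628 f(19,11)=3876 f(19,13)=969 f(19,15)=171 f(19,17)=19 f(19,19)=1
t=20: f(20,-4)=87210 f(20,-2)=152456 f(20,0)=179911 f(20,2)=166820 f(20,4)=125780 f(20,6)=77500 f(20,8)=38759 f(20,10)=15504 f(20,12)=4845 f(20,14)=1140 f(20,16)=190 f(20,18)=20 f(20,20)=1
t=21: f(21,-5)=87210 f(21,-3)=239666 f(21,-1)=332367 f(21,1)=346731 f(21,3)=292600 f(21,5)=203280 f(21,7)=116259 f(21,9)=54263 f(21,11)=20349 f(21,13)=5985 f(21,15)=1330 f(21,17)=210 f(21,19)=21 f(21,21)=1
Σ_s f(21,s) = 1700272
P = 1700272/2097152 = 106267/131072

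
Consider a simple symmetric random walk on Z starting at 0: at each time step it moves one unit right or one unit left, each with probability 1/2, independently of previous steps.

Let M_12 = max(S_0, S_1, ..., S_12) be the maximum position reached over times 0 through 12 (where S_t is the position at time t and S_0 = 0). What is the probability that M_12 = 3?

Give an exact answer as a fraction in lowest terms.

Answer: 495/4096

Derivation:
Let M_12 = max(S_0,...,S_12). Use the reflection principle: for j ≥ 1, #{paths with M_12 ≥ j} = #{S_12 ≥ j} + #{S_12 ≥ j+1}.
By reflection, #{M_12 ≥ 3} = #{S_12 ≥ 3} + #{S_12 ≥ 4} = 794 + 794 = 1588.
#{M_12 ≥ 4} = #{S_12 ≥ 4} + #{S_12 ≥ 5} = 794 + 299 = 1093.
#{M_12 = 3} = 1588 - 1093 = 495.
P(M_12 = 3) = 495/4096 = 495/4096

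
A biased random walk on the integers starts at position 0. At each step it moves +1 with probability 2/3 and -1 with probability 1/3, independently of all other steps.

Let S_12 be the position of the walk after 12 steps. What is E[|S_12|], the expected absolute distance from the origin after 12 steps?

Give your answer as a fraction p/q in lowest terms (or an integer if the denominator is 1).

Answer: 257372/59049

Derivation:
S_12 takes values m ≡ 0 (mod 2) with |m| ≤ 12; P(S_12=m) = C(12,(12+m)/2) · (2/3)^((12+m)/2) · (1/3)^((12-m)/2).
Distribution: P(S=-12)=1/531441, P(S=-10)=8/177147, P(S=-8)=88/177147, P(S=-6)=1760/531441, P(S=-4)=880/59049, P(S=-2)=2816/59049, P(S=0)=19712/177147, P(S=2)=11264/59049, P(S=4)=14080/59049, P(S=6)=112640/531441, P(S=8)=22528/177147, P(S=10)=8192/177147, P(S=12)=4096/531441
E[|S_12|] = Σ_m |m|·P(S_12=m) = 257372/59049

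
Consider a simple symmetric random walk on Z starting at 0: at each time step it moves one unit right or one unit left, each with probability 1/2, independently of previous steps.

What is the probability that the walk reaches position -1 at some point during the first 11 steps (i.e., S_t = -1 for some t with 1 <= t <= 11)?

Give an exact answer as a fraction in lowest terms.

Answer: 793/1024

Derivation:
Count via complement. Let g(t,s) = #length-t paths at position s with S_1..S_t all ≠ -1.
g(t,s) = g(t-1,s-1) + g(t-1,s+1) for s ≠ -1; g(t,-1) = 0.
t=0: g(0,0)=1
t=1: g(1,1)=1
t=2: g(2,0)=1 g(2,2)=1
t=3: g(3,1)=2 g(3,3)=1
t=4: g(4,0)=2 g(4,2)=3 g(4,4)=1
t=5: g(5,1)=5 g(5,3)=4 g(5,5)=1
t=6: g(6,0)=5 g(6,2)=9 g(6,4)=5 g(6,6)=1
t=7: g(7,1)=14 g(7,3)=14 g(7,5)=6 g(7,7)=1
t=8: g(8,0)=14 g(8,2)=28 g(8,4)=20 g(8,6)=7 g(8,8)=1
t=9: g(9,1)=42 g(9,3)=48 g(9,5)=27 g(9,7)=8 g(9,9)=1
t=10: g(10,0)=42 g(10,2)=90 g(10,4)=75 g(10,6)=35 g(10,8)=9 g(10,10)=1
t=11: g(11,1)=132 g(11,3)=165 g(11,5)=110 g(11,7)=44 g(11,9)=10 g(11,11)=1
Paths never hitting -1: Σ_s g(11,s) = 462
Paths hitting -1: 2^11 - 462 = 1586
P = 1586/2048 = 793/1024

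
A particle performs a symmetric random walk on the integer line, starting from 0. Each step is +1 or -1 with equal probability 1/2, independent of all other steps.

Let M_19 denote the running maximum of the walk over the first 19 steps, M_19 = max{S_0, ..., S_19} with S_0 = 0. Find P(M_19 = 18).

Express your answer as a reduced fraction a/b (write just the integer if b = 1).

Let M_19 = max(S_0,...,S_19). Use the reflection principle: for j ≥ 1, #{paths with M_19 ≥ j} = #{S_19 ≥ j} + #{S_19 ≥ j+1}.
By reflection, #{M_19 ≥ 18} = #{S_19 ≥ 18} + #{S_19 ≥ 19} = 1 + 1 = 2.
#{M_19 ≥ 19} = #{S_19 ≥ 19} + #{S_19 ≥ 20} = 1 + 0 = 1.
#{M_19 = 18} = 2 - 1 = 1.
P(M_19 = 18) = 1/524288 = 1/524288

Answer: 1/524288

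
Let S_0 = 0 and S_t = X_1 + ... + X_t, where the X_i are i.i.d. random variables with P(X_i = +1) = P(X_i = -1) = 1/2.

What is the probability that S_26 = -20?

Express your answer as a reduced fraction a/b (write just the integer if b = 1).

To reach position -20 after 26 steps: need 3 steps of +1 and 23 of -1.
Favorable paths: C(26,3) = 2600
Total paths: 2^26 = 67108864
P = 2600/67108864 = 325/8388608

Answer: 325/8388608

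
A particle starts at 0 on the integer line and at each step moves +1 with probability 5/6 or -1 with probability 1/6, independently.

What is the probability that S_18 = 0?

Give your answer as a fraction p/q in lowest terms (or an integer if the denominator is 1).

To be at 0 after 18 steps: need exactly 9 steps of +1 and 9 of -1.
Number of such sequences: C(18,9) = 48620
Each has probability (5/6)^9 · (1/6)^9 = 1953125/101559956668416
P = 48620 · 1953125/101559956668416 = 23740234375/25389989167104

Answer: 23740234375/25389989167104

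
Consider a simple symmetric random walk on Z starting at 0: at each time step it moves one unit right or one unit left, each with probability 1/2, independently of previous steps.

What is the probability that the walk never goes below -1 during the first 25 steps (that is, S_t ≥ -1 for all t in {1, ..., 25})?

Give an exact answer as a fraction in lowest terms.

Answer: 1300075/4194304

Derivation:
Let f(t,s) = #length-t paths at position s with S_1..S_t all ≥ -1.
f(t,s) = f(t-1,s-1) + f(t-1,s+1) for s ≥ -1; f(t,s) = 0 for s < -1.
t=0: f(0,0)=1
t=1: f(1,-1)=1 f(1,1)=1
t=2: f(2,0)=2 f(2,2)=1
t=3: f(3,-1)=2 f(3,1)=3 f(3,3)=1
t=4: f(4,0)=5 f(4,2)=4 f(4,4)=1
t=5: f(5,-1)=5 f(5,1)=9 f(5,3)=5 f(5,5)=1
t=6: f(6,0)=14 f(6,2)=14 f(6,4)=6 f(6,6)=1
t=7: f(7,-1)=14 f(7,1)=28 f(7,3)=20 f(7,5)=7 f(7,7)=1
t=8: f(8,0)=42 f(8,2)=48 f(8,4)=27 f(8,6)=8 f(8,8)=1
t=9: f(9,-1)=42 f(9,1)=90 f(9,3)=75 f(9,5)=35 f(9,7)=9 f(9,9)=1
t=10: f(10,0)=132 f(10,2)=165 f(10,4)=110 f(10,6)=44 f(10,8)=10 f(10,10)=1
t=11: f(11,-1)=132 f(11,1)=297 f(11,3)=275 f(11,5)=154 f(11,7)=54 f(11,9)=11 f(11,11)=1
t=12: f(12,0)=429 f(12,2)=572 f(12,4)=429 f(12,6)=208 f(12,8)=65 f(12,10)=12 f(12,12)=1
t=13: f(13,-1)=429 f(13,1)=1001 f(13,3)=1001 f(13,5)=637 f(13,7)=273 f(13,9)=77 f(13,11)=13 f(13,13)=1
t=14: f(14,0)=1430 f(14,2)=2002 f(14,4)=1638 f(14,6)=910 f(14,8)=350 f(14,10)=90 f(14,12)=14 f(14,14)=1
t=15: f(15,-1)=1430 f(15,1)=3432 f(15,3)=3640 f(15,5)=2548 f(15,7)=1260 f(15,9)=440 f(15,11)=104 f(15,13)=15 f(15,15)=1
t=16: f(16,0)=4862 f(16,2)=7072 f(16,4)=6188 f(16,6)=3808 f(16,8)=1700 f(16,10)=544 f(16,12)=119 f(16,14)=16 f(16,16)=1
t=17: f(17,-1)=4862 f(17,1)=11934 f(17,3)=13260 f(17,5)=9996 f(17,7)=5508 f(17,9)=2244 f(17,11)=663 f(17,13)=135 f(17,15)=17 f(17,17)=1
t=18: f(18,0)=16796 f(18,2)=25194 f(18,4)=23256 f(18,6)=15504 f(18,8)=7752 f(18,10)=2907 f(18,12)=798 f(18,14)=152 f(18,16)=18 f(18,18)=1
t=19: f(19,-1)=16796 f(19,1)=41990 f(19,3)=48450 f(19,5)=38760 f(19,7)=23256 f(19,9)=10659 f(19,11)=3705 f(19,13)=950 f(19,15)=170 f(19,17)=19 f(19,19)=1
t=20: f(20,0)=58786 f(20,2)=90440 f(20,4)=87210 f(20,6)=62016 f(20,8)=33915 f(20,10)=14364 f(20,12)=4655 f(20,14)=1120 f(20,16)=189 f(20,18)=20 f(20,20)=1
t=21: f(21,-1)=58786 f(21,1)=149226 f(21,3)=177650 f(21,5)=149226 f(21,7)=95931 f(21,9)=48279 f(21,11)=19019 f(21,13)=5775 f(21,15)=1309 f(21,17)=209 f(21,19)=21 f(21,21)=1
t=22: f(22,0)=208012 f(22,2)=326876 f(22,4)=326876 f(22,6)=245157 f(22,8)=144210 f(22,10)=67298 f(22,12)=24794 f(22,14)=7084 f(22,16)=1518 f(22,18)=230 f(22,20)=22 f(22,22)=1
t=23: f(23,-1)=208012 f(23,1)=534888 f(23,3)=653752 f(23,5)=572033 f(23,7)=389367 f(23,9)=211508 f(23,11)=92092 f(23,13)=31878 f(23,15)=8602 f(23,17)=1748 f(23,19)=252 f(23,21)=23 f(23,23)=1
t=24: f(24,0)=742900 f(24,2)=1188640 f(24,4)=1225785 f(24,6)=961400 f(24,8)=600875 f(24,10)=303600 f(24,12)=123970 f(24,14)=40480 f(24,16)=10350 f(24,18)=2000 f(24,20)=275 f(24,22)=24 f(24,24)=1
t=25: f(25,-1)=742900 f(25,1)=1931540 f(25,3)=2414425 f(25,5)=2187185 f(25,7)=1562275 f(25,9)=904475 f(25,11)=427570 f(25,13)=164450 f(25,15)=50830 f(25,17)=12350 f(25,19)=2275 f(25,21)=299 f(25,23)=25 f(25,25)=1
Σ_s f(25,s) = 10400600
P = 10400600/33554432 = 1300075/4194304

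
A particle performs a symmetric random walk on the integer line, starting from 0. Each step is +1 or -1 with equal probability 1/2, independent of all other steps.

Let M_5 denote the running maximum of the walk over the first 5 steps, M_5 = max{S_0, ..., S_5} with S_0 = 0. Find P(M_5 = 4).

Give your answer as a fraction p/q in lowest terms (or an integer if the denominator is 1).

Let M_5 = max(S_0,...,S_5). Use the reflection principle: for j ≥ 1, #{paths with M_5 ≥ j} = #{S_5 ≥ j} + #{S_5 ≥ j+1}.
By reflection, #{M_5 ≥ 4} = #{S_5 ≥ 4} + #{S_5 ≥ 5} = 1 + 1 = 2.
#{M_5 ≥ 5} = #{S_5 ≥ 5} + #{S_5 ≥ 6} = 1 + 0 = 1.
#{M_5 = 4} = 2 - 1 = 1.
P(M_5 = 4) = 1/32 = 1/32

Answer: 1/32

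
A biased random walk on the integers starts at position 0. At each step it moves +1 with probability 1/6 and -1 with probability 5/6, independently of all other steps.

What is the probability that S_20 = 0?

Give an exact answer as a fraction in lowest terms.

To be at 0 after 20 steps: need exactly 10 steps of +1 and 10 of -1.
Number of such sequences: C(20,10) = 184756
Each has probability (1/6)^10 · (5/6)^10 = 9765625/3656158440062976
P = 184756 · 9765625/3656158440062976 = 451064453125/914039610015744

Answer: 451064453125/914039610015744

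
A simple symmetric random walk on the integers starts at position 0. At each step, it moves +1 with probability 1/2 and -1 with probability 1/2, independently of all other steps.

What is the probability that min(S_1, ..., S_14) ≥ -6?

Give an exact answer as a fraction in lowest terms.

Answer: 3861/4096

Derivation:
Let f(t,s) = #length-t paths at position s with S_1..S_t all ≥ -6.
f(t,s) = f(t-1,s-1) + f(t-1,s+1) for s ≥ -6; f(t,s) = 0 for s < -6.
t=0: f(0,0)=1
t=1: f(1,-1)=1 f(1,1)=1
t=2: f(2,-2)=1 f(2,0)=2 f(2,2)=1
t=3: f(3,-3)=1 f(3,-1)=3 f(3,1)=3 f(3,3)=1
t=4: f(4,-4)=1 f(4,-2)=4 f(4,0)=6 f(4,2)=4 f(4,4)=1
t=5: f(5,-5)=1 f(5,-3)=5 f(5,-1)=10 f(5,1)=10 f(5,3)=5 f(5,5)=1
t=6: f(6,-6)=1 f(6,-4)=6 f(6,-2)=15 f(6,0)=20 f(6,2)=15 f(6,4)=6 f(6,6)=1
t=7: f(7,-5)=7 f(7,-3)=21 f(7,-1)=35 f(7,1)=35 f(7,3)=21 f(7,5)=7 f(7,7)=1
t=8: f(8,-6)=7 f(8,-4)=28 f(8,-2)=56 f(8,0)=70 f(8,2)=56 f(8,4)=28 f(8,6)=8 f(8,8)=1
t=9: f(9,-5)=35 f(9,-3)=84 f(9,-1)=126 f(9,1)=126 f(9,3)=84 f(9,5)=36 f(9,7)=9 f(9,9)=1
t=10: f(10,-6)=35 f(10,-4)=119 f(10,-2)=210 f(10,0)=252 f(10,2)=210 f(10,4)=120 f(10,6)=45 f(10,8)=10 f(10,10)=1
t=11: f(11,-5)=154 f(11,-3)=329 f(11,-1)=462 f(11,1)=462 f(11,3)=330 f(11,5)=165 f(11,7)=55 f(11,9)=11 f(11,11)=1
t=12: f(12,-6)=154 f(12,-4)=483 f(12,-2)=791 f(12,0)=924 f(12,2)=792 f(12,4)=495 f(12,6)=220 f(12,8)=66 f(12,10)=12 f(12,12)=1
t=13: f(13,-5)=637 f(13,-3)=1274 f(13,-1)=1715 f(13,1)=1716 f(13,3)=1287 f(13,5)=715 f(13,7)=286 f(13,9)=78 f(13,11)=13 f(13,13)=1
t=14: f(14,-6)=637 f(14,-4)=1911 f(14,-2)=2989 f(14,0)=3431 f(14,2)=3003 f(14,4)=2002 f(14,6)=1001 f(14,8)=364 f(14,10)=91 f(14,12)=14 f(14,14)=1
Σ_s f(14,s) = 15444
P = 15444/16384 = 3861/4096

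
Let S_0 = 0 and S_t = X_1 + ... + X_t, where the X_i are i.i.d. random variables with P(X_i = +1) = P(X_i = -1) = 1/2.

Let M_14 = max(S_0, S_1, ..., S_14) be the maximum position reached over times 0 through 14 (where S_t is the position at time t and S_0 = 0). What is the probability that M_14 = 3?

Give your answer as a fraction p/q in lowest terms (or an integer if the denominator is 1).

Answer: 1001/8192

Derivation:
Let M_14 = max(S_0,...,S_14). Use the reflection principle: for j ≥ 1, #{paths with M_14 ≥ j} = #{S_14 ≥ j} + #{S_14 ≥ j+1}.
By reflection, #{M_14 ≥ 3} = #{S_14 ≥ 3} + #{S_14 ≥ 4} = 3473 + 3473 = 6946.
#{M_14 ≥ 4} = #{S_14 ≥ 4} + #{S_14 ≥ 5} = 3473 + 1471 = 4944.
#{M_14 = 3} = 6946 - 4944 = 2002.
P(M_14 = 3) = 2002/16384 = 1001/8192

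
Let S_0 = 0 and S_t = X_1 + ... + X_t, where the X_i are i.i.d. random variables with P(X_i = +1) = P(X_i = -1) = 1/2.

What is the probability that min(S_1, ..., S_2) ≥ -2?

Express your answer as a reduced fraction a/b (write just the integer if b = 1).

Answer: 1

Derivation:
Let f(t,s) = #length-t paths at position s with S_1..S_t all ≥ -2.
f(t,s) = f(t-1,s-1) + f(t-1,s+1) for s ≥ -2; f(t,s) = 0 for s < -2.
t=0: f(0,0)=1
t=1: f(1,-1)=1 f(1,1)=1
t=2: f(2,-2)=1 f(2,0)=2 f(2,2)=1
Σ_s f(2,s) = 4
P = 4/4 = 1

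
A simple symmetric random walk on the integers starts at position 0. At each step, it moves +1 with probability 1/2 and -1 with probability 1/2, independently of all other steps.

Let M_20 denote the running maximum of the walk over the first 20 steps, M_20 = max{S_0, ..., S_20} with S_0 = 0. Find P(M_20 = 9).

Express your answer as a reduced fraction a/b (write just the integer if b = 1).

Let M_20 = max(S_0,...,S_20). Use the reflection principle: for j ≥ 1, #{paths with M_20 ≥ j} = #{S_20 ≥ j} + #{S_20 ≥ j+1}.
By reflection, #{M_20 ≥ 9} = #{S_20 ≥ 9} + #{S_20 ≥ 10} = 21700 + 21700 = 43400.
#{M_20 ≥ 10} = #{S_20 ≥ 10} + #{S_20 ≥ 11} = 21700 + 6196 = 27896.
#{M_20 = 9} = 43400 - 27896 = 15504.
P(M_20 = 9) = 15504/1048576 = 969/65536

Answer: 969/65536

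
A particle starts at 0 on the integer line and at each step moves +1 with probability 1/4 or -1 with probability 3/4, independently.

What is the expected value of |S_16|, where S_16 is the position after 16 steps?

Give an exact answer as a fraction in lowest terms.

Answer: 1078810739/134217728

Derivation:
S_16 takes values m ≡ 0 (mod 2) with |m| ≤ 16; P(S_16=m) = C(16,(16+m)/2) · (1/4)^((16+m)/2) · (3/4)^((16-m)/2).
Distribution: P(S=-16)=43046721/4294967296, P(S=-14)=14348907/268435456, P(S=-12)=71744535/536870912, P(S=-10)=55801305/268435456, P(S=-8)=241805655/1073741824, P(S=-6)=48361131/268435456, P(S=-4)=59108049/536870912, P(S=-2)=14073345/268435456, P(S=0)=42220035/2147483648, P(S=2)=1563705/268435456, P(S=4)=729729/536870912, P(S=6)=66339/268435456, P(S=8)=36855/1073741824, P(S=10)=945/268435456, P(S=12)=135/536870912, P(S=14)=3/268435456, P(S=16)=1/4294967296
E[|S_16|] = Σ_m |m|·P(S_16=m) = 1078810739/134217728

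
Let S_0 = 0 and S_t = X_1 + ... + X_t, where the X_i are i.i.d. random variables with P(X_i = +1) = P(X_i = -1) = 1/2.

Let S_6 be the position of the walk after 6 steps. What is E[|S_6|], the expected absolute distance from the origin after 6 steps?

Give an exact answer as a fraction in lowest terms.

S_6 takes values m ≡ 0 (mod 2) with |m| ≤ 6; P(S_6=m) = C(6,(6+m)/2)/2^6.
Total paths: 2^6 = 64
Distribution: P(S=-6)=1/64, P(S=-4)=6/64, P(S=-2)=15/64, P(S=0)=20/64, P(S=2)=15/64, P(S=4)=6/64, P(S=6)=1/64
E[|S_6|] = Σ_m |m|·P(S_6=m) = 120/64 = 15/8

Answer: 15/8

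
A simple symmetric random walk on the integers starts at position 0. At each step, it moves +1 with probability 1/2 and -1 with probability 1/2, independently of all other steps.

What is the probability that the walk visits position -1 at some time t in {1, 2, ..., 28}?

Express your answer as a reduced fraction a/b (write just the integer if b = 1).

Answer: 28539857/33554432

Derivation:
Count via complement. Let g(t,s) = #length-t paths at position s with S_1..S_t all ≠ -1.
g(t,s) = g(t-1,s-1) + g(t-1,s+1) for s ≠ -1; g(t,-1) = 0.
t=0: g(0,0)=1
t=1: g(1,1)=1
t=2: g(2,0)=1 g(2,2)=1
t=3: g(3,1)=2 g(3,3)=1
t=4: g(4,0)=2 g(4,2)=3 g(4,4)=1
t=5: g(5,1)=5 g(5,3)=4 g(5,5)=1
t=6: g(6,0)=5 g(6,2)=9 g(6,4)=5 g(6,6)=1
t=7: g(7,1)=14 g(7,3)=14 g(7,5)=6 g(7,7)=1
t=8: g(8,0)=14 g(8,2)=28 g(8,4)=20 g(8,6)=7 g(8,8)=1
t=9: g(9,1)=42 g(9,3)=48 g(9,5)=27 g(9,7)=8 g(9,9)=1
t=10: g(10,0)=42 g(10,2)=90 g(10,4)=75 g(10,6)=35 g(10,8)=9 g(10,10)=1
t=11: g(11,1)=132 g(11,3)=165 g(11,5)=110 g(11,7)=44 g(11,9)=10 g(11,11)=1
t=12: g(12,0)=132 g(12,2)=297 g(12,4)=275 g(12,6)=154 g(12,8)=54 g(12,10)=11 g(12,12)=1
t=13: g(13,1)=429 g(13,3)=572 g(13,5)=429 g(13,7)=208 g(13,9)=65 g(13,11)=12 g(13,13)=1
t=14: g(14,0)=429 g(14,2)=1001 g(14,4)=1001 g(14,6)=637 g(14,8)=273 g(14,10)=77 g(14,12)=13 g(14,14)=1
t=15: g(15,1)=1430 g(15,3)=2002 g(15,5)=1638 g(15,7)=910 g(15,9)=350 g(15,11)=90 g(15,13)=14 g(15,15)=1
t=16: g(16,0)=1430 g(16,2)=3432 g(16,4)=3640 g(16,6)=2548 g(16,8)=1260 g(16,10)=440 g(16,12)=104 g(16,14)=15 g(16,16)=1
t=17: g(17,1)=4862 g(17,3)=7072 g(17,5)=6188 g(17,7)=3808 g(17,9)=1700 g(17,11)=544 g(17,13)=119 g(17,15)=16 g(17,17)=1
t=18: g(18,0)=4862 g(18,2)=11934 g(18,4)=13260 g(18,6)=9996 g(18,8)=5508 g(18,10)=2244 g(18,12)=663 g(18,14)=135 g(18,16)=17 g(18,18)=1
t=19: g(19,1)=16796 g(19,3)=25194 g(19,5)=23256 g(19,7)=15504 g(19,9)=7752 g(19,11)=2907 g(19,13)=798 g(19,15)=152 g(19,17)=18 g(19,19)=1
t=20: g(20,0)=16796 g(20,2)=41990 g(20,4)=48450 g(20,6)=38760 g(20,8)=23256 g(20,10)=10659 g(20,12)=3705 g(20,14)=950 g(20,16)=170 g(20,18)=19 g(20,20)=1
t=21: g(21,1)=58786 g(21,3)=90440 g(21,5)=87210 g(21,7)=62016 g(21,9)=33915 g(21,11)=14364 g(21,13)=4655 g(21,15)=1120 g(21,17)=189 g(21,19)=20 g(21,21)=1
t=22: g(22,0)=58786 g(22,2)=149226 g(22,4)=177650 g(22,6)=149226 g(22,8)=95931 g(22,10)=48279 g(22,12)=19019 g(22,14)=5775 g(22,16)=1309 g(22,18)=209 g(22,20)=21 g(22,22)=1
t=23: g(23,1)=208012 g(23,3)=326876 g(23,5)=326876 g(23,7)=245157 g(23,9)=144210 g(23,11)=67298 g(23,13)=24794 g(23,15)=7084 g(23,17)=1518 g(23,19)=230 g(23,21)=22 g(23,23)=1
t=24: g(24,0)=208012 g(24,2)=534888 g(24,4)=653752 g(24,6)=572033 g(24,8)=389367 g(24,10)=211508 g(24,12)=92092 g(24,14)=31878 g(24,16)=8602 g(24,18)=1748 g(24,20)=252 g(24,22)=23 g(24,24)=1
t=25: g(25,1)=742900 g(25,3)=1188640 g(25,5)=1225785 g(25,7)=961400 g(25,9)=600875 g(25,11)=303600 g(25,13)=123970 g(25,15)=40480 g(25,17)=10350 g(25,19)=2000 g(25,21)=275 g(25,23)=24 g(25,25)=1
t=26: g(26,0)=742900 g(26,2)=1931540 g(26,4)=2414425 g(26,6)=2187185 g(26,8)=1562275 g(26,10)=904475 g(26,12)=427570 g(26,14)=164450 g(26,16)=50830 g(26,18)=12350 g(26,20)=2275 g(26,22)=299 g(26,24)=25 g(26,26)=1
t=27: g(27,1)=2674440 g(27,3)=4345965 g(27,5)=4601610 g(27,7)=3749460 g(27,9)=2466750 g(27,11)=1332045 g(27,13)=592020 g(27,15)=215280 g(27,17)=63180 g(27,19)=14625 g(27,21)=2574 g(27,23)=324 g(27,25)=26 g(27,27)=1
t=28: g(28,0)=2674440 g(28,2)=7020405 g(28,4)=8947575 g(28,6)=8351070 g(28,8)=6216210 g(28,10)=3798795 g(28,12)=1924065 g(28,14)=807300 g(28,16)=278460 g(28,18)=77805 g(28,20)=17199 g(28,22)=2898 g(28,24)=350 g(28,26)=27 g(28,28)=1
Paths never hitting -1: Σ_s g(28,s) = 40116600
Paths hitting -1: 2^28 - 40116600 = 228318856
P = 228318856/268435456 = 28539857/33554432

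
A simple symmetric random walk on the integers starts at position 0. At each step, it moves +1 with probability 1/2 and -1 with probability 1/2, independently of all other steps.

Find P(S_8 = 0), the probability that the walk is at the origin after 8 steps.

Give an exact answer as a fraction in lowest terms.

To return to 0 after 8 steps: need exactly 4 steps of +1 and 4 of -1.
Favorable paths: C(8,4) = 70
Total paths: 2^8 = 256
P = 70/256 = 35/128

Answer: 35/128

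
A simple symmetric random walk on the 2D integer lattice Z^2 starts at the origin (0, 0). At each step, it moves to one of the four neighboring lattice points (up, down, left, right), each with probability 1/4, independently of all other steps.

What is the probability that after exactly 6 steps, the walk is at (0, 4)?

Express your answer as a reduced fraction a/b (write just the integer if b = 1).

Let h be the number of horizontal steps (so 6-h are vertical). To end at (0,4) need (h+0)/2 right-steps and ((6-h)+4)/2 up-steps.
Sum over h with 0 ≤ h ≤ 2, h ≡ 0 (mod 2), 6-h ≡ 0 (mod 2):
h=0: C(6,0)·C(0,0)·C(6,5) = 1·1·6 = 6
h=2: C(6,2)·C(2,1)·C(4,4) = 15·2·1 = 30
Total favorable: 36
Total paths: 4^6 = 4096
P = 36/4096 = 9/1024

Answer: 9/1024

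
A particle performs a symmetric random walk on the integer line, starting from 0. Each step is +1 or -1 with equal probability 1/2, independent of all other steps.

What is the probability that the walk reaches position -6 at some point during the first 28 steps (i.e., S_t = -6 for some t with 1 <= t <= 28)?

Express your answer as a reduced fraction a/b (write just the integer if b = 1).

Answer: 35558423/134217728

Derivation:
Count via complement. Let g(t,s) = #length-t paths at position s with S_1..S_t all ≠ -6.
g(t,s) = g(t-1,s-1) + g(t-1,s+1) for s ≠ -6; g(t,-6) = 0.
t=0: g(0,0)=1
t=1: g(1,-1)=1 g(1,1)=1
t=2: g(2,-2)=1 g(2,0)=2 g(2,2)=1
t=3: g(3,-3)=1 g(3,-1)=3 g(3,1)=3 g(3,3)=1
t=4: g(4,-4)=1 g(4,-2)=4 g(4,0)=6 g(4,2)=4 g(4,4)=1
t=5: g(5,-5)=1 g(5,-3)=5 g(5,-1)=10 g(5,1)=10 g(5,3)=5 g(5,5)=1
t=6: g(6,-4)=6 g(6,-2)=15 g(6,0)=20 g(6,2)=15 g(6,4)=6 g(6,6)=1
t=7: g(7,-5)=6 g(7,-3)=21 g(7,-1)=35 g(7,1)=35 g(7,3)=21 g(7,5)=7 g(7,7)=1
t=8: g(8,-4)=27 g(8,-2)=56 g(8,0)=70 g(8,2)=56 g(8,4)=28 g(8,6)=8 g(8,8)=1
t=9: g(9,-5)=27 g(9,-3)=83 g(9,-1)=126 g(9,1)=126 g(9,3)=84 g(9,5)=36 g(9,7)=9 g(9,9)=1
t=10: g(10,-4)=110 g(10,-2)=209 g(10,0)=252 g(10,2)=210 g(10,4)=120 g(10,6)=45 g(10,8)=10 g(10,10)=1
t=11: g(11,-5)=110 g(11,-3)=319 g(11,-1)=461 g(11,1)=462 g(11,3)=330 g(11,5)=165 g(11,7)=55 g(11,9)=11 g(11,11)=1
t=12: g(12,-4)=429 g(12,-2)=780 g(12,0)=923 g(12,2)=792 g(12,4)=495 g(12,6)=220 g(12,8)=66 g(12,10)=12 g(12,12)=1
t=13: g(13,-5)=429 g(13,-3)=1209 g(13,-1)=1703 g(13,1)=1715 g(13,3)=1287 g(13,5)=715 g(13,7)=286 g(13,9)=78 g(13,11)=13 g(13,13)=1
t=14: g(14,-4)=1638 g(14,-2)=2912 g(14,0)=3418 g(14,2)=3002 g(14,4)=2002 g(14,6)=1001 g(14,8)=364 g(14,10)=91 g(14,12)=14 g(14,14)=1
t=15: g(15,-5)=1638 g(15,-3)=4550 g(15,-1)=6330 g(15,1)=6420 g(15,3)=5004 g(15,5)=3003 g(15,7)=1365 g(15,9)=455 g(15,11)=105 g(15,13)=15 g(15,15)=1
t=16: g(16,-4)=6188 g(16,-2)=10880 g(16,0)=12750 g(16,2)=11424 g(16,4)=8007 g(16,6)=4368 g(16,8)=1820 g(16,10)=560 g(16,12)=120 g(16,14)=16 g(16,16)=1
t=17: g(17,-5)=6188 g(17,-3)=17068 g(17,-1)=23630 g(17,1)=24174 g(17,3)=19431 g(17,5)=12375 g(17,7)=6188 g(17,9)=2380 g(17,11)=680 g(17,13)=136 g(17,15)=17 g(17,17)=1
t=18: g(18,-4)=23256 g(18,-2)=40698 g(18,0)=47804 g(18,2)=43605 g(18,4)=31806 g(18,6)=18563 g(18,8)=8568 g(18,10)=3060 g(18,12)=816 g(18,14)=153 g(18,16)=18 g(18,18)=1
t=19: g(19,-5)=23256 g(19,-3)=63954 g(19,-1)=88502 g(19,1)=91409 g(19,3)=75411 g(19,5)=50369 g(19,7)=27131 g(19,9)=11628 g(19,11)=3876 g(19,13)=969 g(19,15)=171 g(19,17)=19 g(19,19)=1
t=20: g(20,-4)=87210 g(20,-2)=152456 g(20,0)=179911 g(20,2)=166820 g(20,4)=125780 g(20,6)=77500 g(20,8)=38759 g(20,10)=15504 g(20,12)=4845 g(20,14)=1140 g(20,16)=190 g(20,18)=20 g(20,20)=1
t=21: g(21,-5)=87210 g(21,-3)=239666 g(21,-1)=332367 g(21,1)=346731 g(21,3)=292600 g(21,5)=203280 g(21,7)=116259 g(21,9)=54263 g(21,11)=20349 g(21,13)=5985 g(21,15)=1330 g(21,17)=210 g(21,19)=21 g(21,21)=1
t=22: g(22,-4)=326876 g(22,-2)=572033 g(22,0)=679098 g(22,2)=639331 g(22,4)=495880 g(22,6)=319539 g(22,8)=170522 g(22,10)=74612 g(22,12)=26334 g(22,14)=7315 g(22,16)=1540 g(22,18)=231 g(22,20)=22 g(22,22)=1
t=23: g(23,-5)=326876 g(23,-3)=898909 g(23,-1)=1251131 g(23,1)=1318429 g(23,3)=1135211 g(23,5)=815419 g(23,7)=490061 g(23,9)=245134 g(23,11)=100946 g(23,13)=33649 g(23,15)=8855 g(23,17)=1771 g(23,19)=253 g(23,21)=23 g(23,23)=1
t=24: g(24,-4)=1225785 g(24,-2)=2150040 g(24,0)=2569560 g(24,2)=2453640 g(24,4)=1950630 g(24,6)=1305480 g(24,8)=735195 g(24,10)=346080 g(24,12)=134595 g(24,14)=42504 g(24,16)=10626 g(24,18)=2024 g(24,20)=276 g(24,22)=24 g(24,24)=1
t=25: g(25,-5)=1225785 g(25,-3)=3375825 g(25,-1)=4719600 g(25,1)=5023200 g(25,3)=4404270 g(25,5)=3256110 g(25,7)=2040675 g(25,9)=1081275 g(25,11)=480675 g(25,13)=177099 g(25,15)=53130 g(25,17)=12650 g(25,19)=2300 g(25,21)=300 g(25,23)=25 g(25,25)=1
t=26: g(26,-4)=4601610 g(26,-2)=8095425 g(26,0)=9742800 g(26,2)=9427470 g(26,4)=7660380 g(26,6)=5296785 g(26,8)=3121950 g(26,10)=1561950 g(26,12)=657774 g(26,14)=230229 g(26,16)=65780 g(26,18)=14950 g(26,20)=2600 g(26,22)=325 g(26,24)=26 g(26,26)=1
t=27: g(27,-5)=4601610 g(27,-3)=12697035 g(27,-1)=17838225 g(27,1)=19170270 g(27,3)=17087850 g(27,5)=12957165 g(27,7)=8418735 g(27,9)=4683900 g(27,11)=2219724 g(27,13)=888003 g(27,15)=296009 g(27,17)=80730 g(27,19)=17550 g(27,21)=2925 g(27,23)=351 g(27,25)=27 g(27,27)=1
t=28: g(28,-4)=17298645 g(28,-2)=30535260 g(28,0)=37008495 g(28,2)=36258120 g(28,4)=30045015 g(28,6)=21375900 g(28,8)=13102635 g(28,10)=6903624 g(28,12)=3107727 g(28,14)=1184012 g(28,16)=376739 g(28,18)=98280 g(28,20)=20475 g(28,22)=3276 g(28,24)=378 g(28,26)=28 g(28,28)=1
Paths never hitting -6: Σ_s g(28,s) = 197318610
Paths hitting -6: 2^28 - 197318610 = 71116846
P = 71116846/268435456 = 35558423/134217728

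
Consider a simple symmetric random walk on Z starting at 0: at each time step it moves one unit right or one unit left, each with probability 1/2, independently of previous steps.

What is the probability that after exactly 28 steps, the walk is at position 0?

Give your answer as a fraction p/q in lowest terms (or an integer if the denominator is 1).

Answer: 5014575/33554432

Derivation:
To return to 0 after 28 steps: need exactly 14 steps of +1 and 14 of -1.
Favorable paths: C(28,14) = 40116600
Total paths: 2^28 = 268435456
P = 40116600/268435456 = 5014575/33554432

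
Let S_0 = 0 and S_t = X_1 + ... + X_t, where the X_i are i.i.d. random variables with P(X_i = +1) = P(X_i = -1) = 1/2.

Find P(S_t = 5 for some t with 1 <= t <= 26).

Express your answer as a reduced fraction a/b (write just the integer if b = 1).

Count via complement. Let g(t,s) = #length-t paths at position s with S_1..S_t all ≠ 5.
g(t,s) = g(t-1,s-1) + g(t-1,s+1) for s ≠ 5; g(t,5) = 0.
t=0: g(0,0)=1
t=1: g(1,-1)=1 g(1,1)=1
t=2: g(2,-2)=1 g(2,0)=2 g(2,2)=1
t=3: g(3,-3)=1 g(3,-1)=3 g(3,1)=3 g(3,3)=1
t=4: g(4,-4)=1 g(4,-2)=4 g(4,0)=6 g(4,2)=4 g(4,4)=1
t=5: g(5,-5)=1 g(5,-3)=5 g(5,-1)=10 g(5,1)=10 g(5,3)=5
t=6: g(6,-6)=1 g(6,-4)=6 g(6,-2)=15 g(6,0)=20 g(6,2)=15 g(6,4)=5
t=7: g(7,-7)=1 g(7,-5)=7 g(7,-3)=21 g(7,-1)=35 g(7,1)=35 g(7,3)=20
t=8: g(8,-8)=1 g(8,-6)=8 g(8,-4)=28 g(8,-2)=56 g(8,0)=70 g(8,2)=55 g(8,4)=20
t=9: g(9,-9)=1 g(9,-7)=9 g(9,-5)=36 g(9,-3)=84 g(9,-1)=126 g(9,1)=125 g(9,3)=75
t=10: g(10,-10)=1 g(10,-8)=10 g(10,-6)=45 g(10,-4)=120 g(10,-2)=210 g(10,0)=251 g(10,2)=200 g(10,4)=75
t=11: g(11,-11)=1 g(11,-9)=11 g(11,-7)=55 g(11,-5)=165 g(11,-3)=330 g(11,-1)=461 g(11,1)=451 g(11,3)=275
t=12: g(12,-12)=1 g(12,-10)=12 g(12,-8)=66 g(12,-6)=220 g(12,-4)=495 g(12,-2)=791 g(12,0)=912 g(12,2)=726 g(12,4)=275
t=13: g(13,-13)=1 g(13,-11)=13 g(13,-9)=78 g(13,-7)=286 g(13,-5)=715 g(13,-3)=1286 g(13,-1)=1703 g(13,1)=1638 g(13,3)=1001
t=14: g(14,-14)=1 g(14,-12)=14 g(14,-10)=91 g(14,-8)=364 g(14,-6)=1001 g(14,-4)=2001 g(14,-2)=2989 g(14,0)=3341 g(14,2)=2639 g(14,4)=1001
t=15: g(15,-15)=1 g(15,-13)=15 g(15,-11)=105 g(15,-9)=455 g(15,-7)=1365 g(15,-5)=3002 g(15,-3)=4990 g(15,-1)=6330 g(15,1)=5980 g(15,3)=3640
t=16: g(16,-16)=1 g(16,-14)=16 g(16,-12)=120 g(16,-10)=560 g(16,-8)=1820 g(16,-6)=4367 g(16,-4)=7992 g(16,-2)=11320 g(16,0)=12310 g(16,2)=9620 g(16,4)=3640
t=17: g(17,-17)=1 g(17,-15)=17 g(17,-13)=136 g(17,-11)=680 g(17,-9)=2380 g(17,-7)=6187 g(17,-5)=12359 g(17,-3)=19312 g(17,-1)=23630 g(17,1)=21930 g(17,3)=13260
t=18: g(18,-18)=1 g(18,-16)=18 g(18,-14)=153 g(18,-12)=816 g(18,-10)=3060 g(18,-8)=8567 g(18,-6)=18546 g(18,-4)=31671 g(18,-2)=42942 g(18,0)=45560 g(18,2)=35190 g(18,4)=13260
t=19: g(19,-19)=1 g(19,-17)=19 g(19,-15)=171 g(19,-13)=969 g(19,-11)=3876 g(19,-9)=11627 g(19,-7)=27113 g(19,-5)=50217 g(19,-3)=74613 g(19,-1)=88502 g(19,1)=80750 g(19,3)=48450
t=20: g(20,-20)=1 g(20,-18)=20 g(20,-16)=190 g(20,-14)=1140 g(20,-12)=4845 g(20,-10)=15503 g(20,-8)=38740 g(20,-6)=77330 g(20,-4)=124830 g(20,-2)=163115 g(20,0)=169252 g(20,2)=129200 g(20,4)=48450
t=21: g(21,-21)=1 g(21,-19)=21 g(21,-17)=210 g(21,-15)=1330 g(21,-13)=5985 g(21,-11)=20348 g(21,-9)=54243 g(21,-7)=116070 g(21,-5)=202160 g(21,-3)=287945 g(21,-1)=332367 g(21,1)=298452 g(21,3)=177650
t=22: g(22,-22)=1 g(22,-20)=22 g(22,-18)=231 g(22,-16)=1540 g(22,-14)=7315 g(22,-12)=26333 g(22,-10)=74591 g(22,-8)=170313 g(22,-6)=318230 g(22,-4)=490105 g(22,-2)=620312 g(22,0)=630819 g(22,2)=476102 g(22,4)=177650
t=23: g(23,-23)=1 g(23,-21)=23 g(23,-19)=253 g(23,-17)=1771 g(23,-15)=8855 g(23,-13)=33648 g(23,-11)=100924 g(23,-9)=244904 g(23,-7)=488543 g(23,-5)=808335 g(23,-3)=1110417 g(23,-1)=1251131 g(23,1)=1106921 g(23,3)=653752
t=24: g(24,-24)=1 g(24,-22)=24 g(24,-20)=276 g(24,-18)=2024 g(24,-16)=10626 g(24,-14)=42503 g(24,-12)=134572 g(24,-10)=345828 g(24,-8)=733447 g(24,-6)=1296878 g(24,-4)=1918752 g(24,-2)=2361548 g(24,0)=2358052 g(24,2)=1760673 g(24,4)=653752
t=25: g(25,-25)=1 g(25,-23)=25 g(25,-21)=300 g(25,-19)=2300 g(25,-17)=12650 g(25,-15)=53129 g(25,-13)=177075 g(25,-11)=480400 g(25,-9)=1079275 g(25,-7)=2030325 g(25,-5)=3215630 g(25,-3)=4280300 g(25,-1)=4719600 g(25,1)=4118725 g(25,3)=2414425
t=26: g(26,-26)=1 g(26,-24)=26 g(26,-22)=325 g(26,-20)=2600 g(26,-18)=14950 g(26,-16)=65779 g(26,-14)=230204 g(26,-12)=657475 g(26,-10)=1559675 g(26,-8)=3109600 g(26,-6)=5245955 g(26,-4)=7495930 g(26,-2)=8999900 g(26,0)=8838325 g(26,2)=6533150 g(26,4)=2414425
Paths never hitting 5: Σ_s g(26,s) = 45168320
Paths hitting 5: 2^26 - 45168320 = 21940544
P = 21940544/67108864 = 342821/1048576

Answer: 342821/1048576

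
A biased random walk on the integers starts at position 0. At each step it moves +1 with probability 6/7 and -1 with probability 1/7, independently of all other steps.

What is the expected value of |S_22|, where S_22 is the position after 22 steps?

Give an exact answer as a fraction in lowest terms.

Answer: 61440248836550995774/3909821048582988049

Derivation:
S_22 takes values m ≡ 0 (mod 2) with |m| ≤ 22; P(S_22=m) = C(22,(22+m)/2) · (6/7)^((22+m)/2) · (1/7)^((22-m)/2).
Distribution: P(S=-22)=1/3909821048582988049, P(S=-20)=132/3909821048582988049, P(S=-18)=1188/558545864083284007, P(S=-16)=47520/558545864083284007, P(S=-14)=1354320/558545864083284007, P(S=-12)=29253312/558545864083284007, P(S=-10)=497306304/558545864083284007, P(S=-8)=47741405184/3909821048582988049, P(S=-6)=537090808320/3909821048582988049, P(S=-4)=716121077760/558545864083284007, P(S=-2)=5585744406528/558545864083284007, P(S=0)=36561236115456/558545864083284007, P(S=2)=201086798635008/558545864083284007, P(S=4)=928092916776960/558545864083284007, P(S=6)=25058508752977920/3909821048582988049, P(S=8)=80187228009529344/3909821048582988049, P(S=10)=30070210503573504/558545864083284007, P(S=12)=63678092831096832/558545864083284007, P(S=14)=106130154718494720/558545864083284007, P(S=16)=134059142802309120/558545864083284007, P(S=18)=120653228522078208/558545864083284007, P(S=20)=482612914088312832/3909821048582988049, P(S=22)=131621703842267136/3909821048582988049
E[|S_22|] = Σ_m |m|·P(S_22=m) = 61440248836550995774/3909821048582988049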